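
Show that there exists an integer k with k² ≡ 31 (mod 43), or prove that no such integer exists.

k = 26 works: 26² = 676, and 676 − 31 = 645 = 15·43.

k = 26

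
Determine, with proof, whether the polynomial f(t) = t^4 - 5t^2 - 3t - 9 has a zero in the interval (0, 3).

f(0) = -9 and f(3) = 18, which have opposite signs.
As a polynomial, f is continuous on every closed interval.
By the Intermediate Value Theorem f must vanish at some point of (0, 3).

Yes, f has a root in the interval.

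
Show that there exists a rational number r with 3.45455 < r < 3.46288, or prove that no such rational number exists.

r = 45/13

Look for a denominator N such that an integer falls strictly between N·3.45455 and N·3.46288. N = 13 works: 13·3.45455 = 44.90915 < 45 < 45.01744 = 13·3.46288.
Hence 45/13 is a rational number with 3.45455 < 45/13 < 3.46288.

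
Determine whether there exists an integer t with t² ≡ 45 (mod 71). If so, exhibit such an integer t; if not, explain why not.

t = 20

t = 20 works: 20² = 400, and 400 − 45 = 355 = 5·71.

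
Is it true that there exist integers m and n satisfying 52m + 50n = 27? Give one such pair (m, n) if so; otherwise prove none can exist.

Any value of 52m + 50n is a multiple of gcd(52, 50) = 2.
But 27 = 2·13 + 1, so 2 ∤ 27.
Therefore 52m + 50n = 27 has no solution in integers.

There are no such integers.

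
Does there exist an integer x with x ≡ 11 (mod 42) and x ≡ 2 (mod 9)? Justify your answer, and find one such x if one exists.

x = 11

Here gcd(42, 9) = 3, and both 11 and 2 leave remainder 2 mod 3, so the system is consistent.
The smallest candidate x = 11 works directly: 11 ≡ 2 (mod 9).
Indeed 11 ≡ 11 (mod 42) and 11 ≡ 2 (mod 9).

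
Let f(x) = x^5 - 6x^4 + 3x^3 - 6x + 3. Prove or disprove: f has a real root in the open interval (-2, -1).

f has no root in that interval.

The endpoint values f(-2) = -137 and f(-1) = -1 are both negative. Claim: f(x) < 0 for every x in (-2, -1).
Shift to the endpoint -1: with x = -1 − u (0 < u < 1), one computes f(-1 − u) = -u^5 - 11u^4 - 37u^3 - 55u^2 - 32u - 1.
All 6 nonzero coefficients of this polynomial in u are negative; hence for u > 0 the value is a sum of negative terms (the constant -1 among them).
Therefore f(x) < 0 throughout (-2, -1), and f has no zero there.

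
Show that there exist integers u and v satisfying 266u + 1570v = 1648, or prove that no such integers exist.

Since gcd(266, 1570) = 2 and 1648 = 2·824, Bézout's identity guarantees a solution.
Dividing through by 2 reduces the equation to 133u + 785v = 824.
Euclidean algorithm: 785 = 5·133 + 120, 133 = 1·120 + 13, 120 = 9·13 + 3, 13 = 4·3 + 1, 3 = 3·1 + 0.
Back-substituting, 1 = 13 − 4·3 = 13 − 4·(120 − 9·13) = −4·120 + 37·13 = −4·120 + 37·(133 − 1·120) = 37·133 − 41·120 = 37·133 − 41·(785 − 5·133) = −41·785 + 242·133; that is, 133·242 + 785·(-41) = 1.
Times 824: 133·199408 + 785·(-33784) = 824, so (199408, -33784) solves it.
The general solution is u = 199408 + 785k, v = -33784 − 133k; taking k = -254 gives the smaller pair u = 18, v = -2.
Check: 266·18 + 1570·(-2) = 4788 − 3140 = 1648. ✓

u = 18, v = -2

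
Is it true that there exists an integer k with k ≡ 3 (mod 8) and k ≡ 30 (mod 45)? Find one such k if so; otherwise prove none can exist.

k = 75

gcd(8, 45) = 1, so the Chinese Remainder Theorem guarantees exactly one residue class mod 360 satisfying both.
Any solution of the first congruence is k = 3 + 8t; substituting into the second, 8t ≡ 30 − 3 ≡ 27 (mod 45).
Since 8·17 = 136 = 3·45 + 1, the inverse of 8 mod 45 is 17.
Therefore t ≡ 17·27 = 459 ≡ 9 (mod 45).
Taking t = 9 gives k = 3 + 8·9 = 75.
Verify: 75 = 9·8 + 3 and 75 = 1·45 + 30. ✓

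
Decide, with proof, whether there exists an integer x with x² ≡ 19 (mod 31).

x = 9 works: 9² = 81, and 81 − 19 = 62 = 2·31.

x = 9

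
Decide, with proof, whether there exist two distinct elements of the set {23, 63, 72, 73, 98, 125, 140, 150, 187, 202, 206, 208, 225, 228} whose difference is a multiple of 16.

There is no such pair.

Reduce each element modulo 16: 23↦7, 63↦15, 72↦8, 73↦9, 98↦2, 125↦13, 140↦12, 150↦6, 187↦11, 202↦10, 206↦14, 208↦0, 225↦1, 228↦4.
All 14 residues are distinct, so no two elements differ by a multiple of 16.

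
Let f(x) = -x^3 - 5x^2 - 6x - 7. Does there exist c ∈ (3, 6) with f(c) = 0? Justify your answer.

No such root exists.

f(3) = -97 and f(6) = -439, both negative, so a sign-change argument is unavailable; we show f keeps this sign on the whole interval.
Shift to the endpoint 3: with x = 3 + u (0 < u < 3), one computes f(3 + u) = -u^3 - 14u^2 - 63u - 97.
All 4 nonzero coefficients of this polynomial in u are negative; hence for u > 0 the value is a sum of negative terms (the constant -97 among them).
So f is strictly negative on (3, 6); no root exists in the interval.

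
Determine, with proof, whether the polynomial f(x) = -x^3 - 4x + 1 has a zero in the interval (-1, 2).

Such a root exists.

f(-1) = 6 and f(2) = -15, which have opposite signs.
As a polynomial, f is continuous on every closed interval.
By the Intermediate Value Theorem f must vanish at some point of (-1, 2).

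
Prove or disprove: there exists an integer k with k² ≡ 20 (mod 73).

There is no such integer.

Apply Euler's criterion with the prime 73: 20 is a quadratic residue iff 20^36 ≡ 1 (mod 73), and a non-residue iff it is ≡ −1.
Squaring successively (mod 73): 20^2 = 400 ≡ 35; 20^4 ≡ 35² = 1225 ≡ 57; 20^8 ≡ 57² = 3249 ≡ 37; 20^16 ≡ 37² = 1369 ≡ 55; 20^32 ≡ 55² = 3025 ≡ 32.
Since 36 = 32 + 4, 20^36 ≡ 32 · 57; multiplying out mod 73: 32·57 = 1824 ≡ 72. Thus 20^36 ≡ 72 ≡ −1 (mod 73).
The value −1 means 20 is a non-residue modulo 73, so k² ≡ 20 (mod 73) is impossible.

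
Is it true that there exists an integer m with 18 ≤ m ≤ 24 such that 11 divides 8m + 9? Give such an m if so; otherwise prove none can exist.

At m = 18, 8·18 + 9 = 153 ≡ 10 (mod 11), and each step in m adds 8, giving residues 10, 7, 4, 1, 9, 6, 3 for m = 18, 19, …, 24.
The residue 0 does not occur, so no m in [18, 24] makes 8m + 9 a multiple of 11.

There is no such integer m in that range.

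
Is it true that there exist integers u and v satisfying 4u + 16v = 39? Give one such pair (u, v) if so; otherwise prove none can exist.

Both 4 and 16 are divisible by gcd(4, 16) = 4, hence so is any combination 4u + 16v.
But 39 is not a multiple of 4 (it leaves remainder 3).
Hence no integers u, v satisfy the equation.

No such integers exist.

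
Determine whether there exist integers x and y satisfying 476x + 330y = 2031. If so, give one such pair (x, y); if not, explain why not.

Any value of 476x + 330y is a multiple of gcd(476, 330) = 2.
But 2031 is not a multiple of 2 (it leaves remainder 1).
Hence no integers x, y satisfy the equation.

No, no such integers exist.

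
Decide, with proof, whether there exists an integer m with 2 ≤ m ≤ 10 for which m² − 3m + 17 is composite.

m = 2

At m = 2: 2² − 3·2 + 17 = 15 = 3·5, which is composite.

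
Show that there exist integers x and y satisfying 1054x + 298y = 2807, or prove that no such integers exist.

Both 1054 and 298 are divisible by gcd(1054, 298) = 2, hence so is any combination 1054x + 298y.
But 2807 is not a multiple of 2 (it leaves remainder 1).
Therefore 1054x + 298y = 2807 has no solution in integers.

No, no such integers exist.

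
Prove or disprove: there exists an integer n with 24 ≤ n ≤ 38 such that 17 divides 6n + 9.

n = 24

Try n = 24: 6·24 + 9 = 153 = 9·17, which is divisible by 17.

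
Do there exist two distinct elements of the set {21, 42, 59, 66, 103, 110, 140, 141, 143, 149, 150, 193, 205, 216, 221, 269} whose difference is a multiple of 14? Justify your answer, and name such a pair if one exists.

Reduce each element mod 14: 21↦7, 42↦0, 59↦3, 66↦10, 103↦5, 110↦12, 140↦0, 141↦1, 143↦3, 149↦9, 150↦10, 193↦11, 205↦9, 216↦6, 221↦11, 269↦3. The residue 0 repeats (at 42 and 140), and 140 − 42 = 98 = 7·14.

The pair (42, 140) works.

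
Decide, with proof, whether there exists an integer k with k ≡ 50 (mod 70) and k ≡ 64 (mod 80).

No, no such integer exists.

Both moduli are multiples of 10 = gcd(70, 80), so any solution would satisfy k ≡ 50 and k ≡ 64 modulo 10 simultaneously.
But 50 mod 10 = 0 while 64 mod 10 = 4, a contradiction.
So no integer satisfies both congruences.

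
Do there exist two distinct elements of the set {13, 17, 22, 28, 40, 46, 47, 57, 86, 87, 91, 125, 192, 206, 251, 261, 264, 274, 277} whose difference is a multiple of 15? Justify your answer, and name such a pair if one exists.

13 mod 15 = 13 and 28 mod 15 = 13, so 28 − 13 = 15 = 1·15.

13 and 28 are such a pair.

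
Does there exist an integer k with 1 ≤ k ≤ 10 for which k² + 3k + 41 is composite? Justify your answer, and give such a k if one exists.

k = 5

At k = 5: 5² + 3·5 + 41 = 81 = 3·27, which is composite.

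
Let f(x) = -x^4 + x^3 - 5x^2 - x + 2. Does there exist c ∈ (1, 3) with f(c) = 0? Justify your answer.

The endpoint values f(1) = -4 and f(3) = -100 are both negative. Claim: f(x) < 0 for every x in (1, 3).
Substitute x = 1 + u, where 0 < u < 2 on the interval. Expanding, f(1 + u) = -u^4 - 3u^3 - 8u^2 - 12u - 4.
All 5 nonzero coefficients of this polynomial in u are negative; hence for u > 0 the value is a sum of negative terms (the constant -4 among them).
So f is strictly negative on (1, 3); no root exists in the interval.

f has no root in that interval.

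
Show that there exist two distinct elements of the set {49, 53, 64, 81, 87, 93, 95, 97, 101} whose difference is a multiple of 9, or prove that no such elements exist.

There is no such pair.

Residues mod 9: 49↦4, 53↦8, 64↦1, 81↦0, 87↦6, 93↦3, 95↦5, 97↦7, 101↦2.
No residue repeats among the 9 elements, so no pair has difference ≡ 0 (mod 9).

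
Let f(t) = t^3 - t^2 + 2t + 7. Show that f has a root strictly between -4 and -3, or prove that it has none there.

No such root exists.

Evaluate at the endpoints: f(-4) = -81, f(-3) = -35 — same sign (negative).
f'(t) = 3t^2 - 2t + 2 has discriminant (-2)² − 4·3·2 = -20 < 0, so f' has no real roots and is positive for every real t.
Hence f is strictly increasing on ℝ, and in particular on [-4, -3]. A strictly monotone function with same-sign endpoint values stays negative on the whole interval, so f has no zero in (-4, -3).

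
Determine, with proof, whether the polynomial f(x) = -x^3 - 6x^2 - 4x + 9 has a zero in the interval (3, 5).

f(3) = -84 and f(5) = -286, both negative, so a sign-change argument is unavailable; we show f keeps this sign on the whole interval.
Substitute x = 3 + u, where 0 < u < 2 on the interval. Expanding, f(3 + u) = -u^3 - 15u^2 - 67u - 84.
The nonzero coefficients here are all negative, so for u > 0 every term is negative (or zero), and the constant term -84 is strictly negative.
Therefore f(x) < 0 throughout (3, 5), and f has no zero there.

No.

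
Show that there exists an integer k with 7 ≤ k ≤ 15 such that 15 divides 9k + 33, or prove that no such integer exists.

Try k = 8: 9·8 + 33 = 105 = 7·15, which is divisible by 15.

k = 8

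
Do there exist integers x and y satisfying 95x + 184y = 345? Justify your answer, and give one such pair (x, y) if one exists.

x = 23, y = -10

95 and 184 are coprime, so 95x + 184y ranges over all of ℤ.
Dividing repeatedly: 184 = 1·95 + 89, 95 = 1·89 + 6, 89 = 14·6 + 5, 6 = 1·5 + 1, 5 = 5·1 + 0.
Unwinding: 1 = 6 − 1·5 = 6 − (89 − 14·6) = −89 + 15·6 = −89 + 15·(95 − 1·89) = 15·95 − 16·89 = 15·95 − 16·(184 − 1·95) = −16·184 + 31·95, i.e. 95·31 + 184·(-16) = 1.
Multiplying through by 345: x = 31·345 = 10695, y = (-16)·345 = -5520 is a solution.
Shifting by a multiple of (184, −95) keeps it a solution: x = 10695 − 58·184 = 23, y = -5520 + 58·95 = -10.
Indeed 95·23 + 184·(-10) = 2185 − 1840 = 345.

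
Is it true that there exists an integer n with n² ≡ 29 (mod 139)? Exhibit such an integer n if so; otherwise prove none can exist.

n = 53

Take n = 53. Then 53² = 2809 = 20·139 + 29, so 53² ≡ 29 (mod 139).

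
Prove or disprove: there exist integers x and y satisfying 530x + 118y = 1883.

gcd(530, 118) = 2, so every integer of the form 530x + 118y is a multiple of 2.
But 1883 is not a multiple of 2 (it leaves remainder 1).
Hence no integers x, y satisfy the equation.

No such integers exist.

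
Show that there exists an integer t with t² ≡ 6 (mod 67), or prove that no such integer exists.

t = 41 works: 41² = 1681, and 1681 − 6 = 1675 = 25·67.

t = 41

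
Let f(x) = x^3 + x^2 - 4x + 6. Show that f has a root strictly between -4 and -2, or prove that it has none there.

f(-4) = -26 and f(-2) = 10, which have opposite signs.
f is continuous everywhere (it is a polynomial), in particular on [-4, -2].
By the Intermediate Value Theorem, f takes the value 0 somewhere in the open interval.

Such a root exists.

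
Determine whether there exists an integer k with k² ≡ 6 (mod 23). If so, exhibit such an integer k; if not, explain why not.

k = 11

k = 11 works: 11² = 121, and 121 − 6 = 115 = 5·23.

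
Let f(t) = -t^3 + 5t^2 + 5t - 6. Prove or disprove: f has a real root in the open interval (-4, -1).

f(-4) = 118 and f(-1) = -5, which have opposite signs.
f is continuous everywhere (it is a polynomial), in particular on [-4, -1].
By the Intermediate Value Theorem, f takes the value 0 somewhere in the open interval.

Such a root exists.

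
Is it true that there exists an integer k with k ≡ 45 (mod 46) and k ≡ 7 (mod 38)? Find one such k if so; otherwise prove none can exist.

gcd(46, 38) = 2. A simultaneous solution exists iff 45 ≡ 7 (mod 2); here 45 mod 2 = 1 = 7 mod 2, so it does.
In fact k = 45 itself already satisfies 45 mod 38 = 7.
Indeed 45 ≡ 45 (mod 46) and 45 ≡ 7 (mod 38).

k = 45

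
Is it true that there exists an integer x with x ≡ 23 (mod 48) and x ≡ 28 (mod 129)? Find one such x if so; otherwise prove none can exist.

No, no such integer exists.

gcd(48, 129) = 3. If x ≡ 23 (mod 48) and x ≡ 28 (mod 129), then x ≡ 23 (mod 3) and x ≡ 28 (mod 3).
But 23 mod 3 = 2 while 28 mod 3 = 1, a contradiction.
So no integer satisfies both congruences.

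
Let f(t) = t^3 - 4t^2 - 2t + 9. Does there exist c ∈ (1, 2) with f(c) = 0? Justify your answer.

Yes, such a c exists.

f(1) = 4 and f(2) = -3, which have opposite signs.
Since f is a polynomial it is continuous on [1, 2].
So by the Intermediate Value Theorem there is a c strictly between 1 and 2 with f(c) = 0.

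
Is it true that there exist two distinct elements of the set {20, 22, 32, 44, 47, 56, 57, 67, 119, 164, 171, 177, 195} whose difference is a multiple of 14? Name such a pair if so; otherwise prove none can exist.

No such pair exists.

Residues mod 14: 20↦6, 22↦8, 32↦4, 44↦2, 47↦5, 56↦0, 57↦1, 67↦11, 119↦7, 164↦10, 171↦3, 177↦9, 195↦13.
No residue repeats among the 13 elements, so no pair has difference ≡ 0 (mod 14).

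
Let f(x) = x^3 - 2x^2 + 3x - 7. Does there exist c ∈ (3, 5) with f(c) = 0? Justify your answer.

f has no root in that interval.

Evaluate at the endpoints: f(3) = 11, f(5) = 83 — same sign (positive).
The derivative f'(x) = 3x^2 - 4x + 3 is a quadratic with discriminant (-4)² − 4·3·3 = -20 < 0; it never vanishes, so it is always positive (sign of the leading coefficient).
Hence f is strictly increasing on ℝ, and in particular on [3, 5]. A strictly monotone function with same-sign endpoint values stays positive on the whole interval, so f has no zero in (3, 5).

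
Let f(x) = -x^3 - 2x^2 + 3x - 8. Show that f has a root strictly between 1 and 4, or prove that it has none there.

No such root exists.

f(1) = -8 and f(4) = -92, both negative, so a sign-change argument is unavailable; we show f keeps this sign on the whole interval.
Shift to the endpoint 1: with x = 1 + u (0 < u < 3), one computes f(1 + u) = -u^3 - 5u^2 - 4u - 8.
The nonzero coefficients here are all negative, so for u > 0 every term is negative (or zero), and the constant term -8 is strictly negative.
Therefore f(x) < 0 throughout (1, 4), and f has no zero there.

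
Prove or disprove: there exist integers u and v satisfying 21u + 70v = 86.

No, no such integers exist.

Any value of 21u + 70v is a multiple of gcd(21, 70) = 7.
But 86 is not a multiple of 7 (it leaves remainder 2).
Therefore 21u + 70v = 86 has no solution in integers.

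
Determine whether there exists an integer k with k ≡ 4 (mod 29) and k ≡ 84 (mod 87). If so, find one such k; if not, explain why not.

gcd(29, 87) = 29. If k ≡ 4 (mod 29) and k ≡ 84 (mod 87), then k ≡ 4 (mod 29) and k ≡ 84 (mod 29).
But 4 mod 29 = 4 while 84 mod 29 = 26, a contradiction.
Therefore no such k exists.

No, no such integer exists.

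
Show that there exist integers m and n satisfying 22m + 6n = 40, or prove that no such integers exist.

m = 1, n = 3

Since gcd(22, 6) = 2 and 40 = 2·20, Bézout's identity guarantees a solution.
Dividing through by 2 reduces the equation to 11m + 3n = 20.
Euclidean algorithm: 11 = 3·3 + 2, 3 = 1·2 + 1, 2 = 2·1 + 0.
Working back up the chain: 1 = 3 − 1·2 = 3 − (11 − 3·3) = −11 + 4·3. So 11·(-1) + 3·4 = 1.
Scaling by 20 gives the particular solution (m, n) = (-20, 80).
Shifting by a multiple of (3, −11) keeps it a solution: m = -20 + 7·3 = 1, n = 80 − 7·11 = 3.
Check: 22·1 + 6·3 = 22 + 18 = 40. ✓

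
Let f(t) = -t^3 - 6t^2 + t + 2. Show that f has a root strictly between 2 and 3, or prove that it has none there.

No.

The endpoint values f(2) = -28 and f(3) = -76 are both negative. Claim: f(t) < 0 for every t in (2, 3).
Shift to the endpoint 2: with t = 2 + u (0 < u < 1), one computes f(2 + u) = -u^3 - 12u^2 - 35u - 28.
All 4 nonzero coefficients of this polynomial in u are negative; hence for u > 0 the value is a sum of negative terms (the constant -28 among them).
So f is strictly negative on (2, 3); no root exists in the interval.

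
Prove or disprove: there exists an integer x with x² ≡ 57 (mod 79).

79 is prime, so by Euler's criterion 57 is a square mod 79 iff 57^((79−1)/2) = 57^39 ≡ 1 (mod 79).
Squaring successively (mod 79): 57^2 = 3249 ≡ 10; 57^4 ≡ 10² = 100 ≡ 21; 57^8 ≡ 21² = 441 ≡ 46; 57^16 ≡ 46² = 2116 ≡ 62; 57^32 ≡ 62² = 3844 ≡ 52.
Since 39 = 32 + 4 + 2 + 1, 57^39 ≡ 52 · 21 · 10 · 57; multiplying out mod 79: 52·21 = 1092 ≡ 65, then 65·10 = 650 ≡ 18, then 18·57 = 1026 ≡ 78. Thus 57^39 ≡ 78 ≡ −1 (mod 79).
By Euler's criterion 57 is a quadratic non-residue mod 79: no x satisfies x² ≡ 57 (mod 79).

No such integer exists.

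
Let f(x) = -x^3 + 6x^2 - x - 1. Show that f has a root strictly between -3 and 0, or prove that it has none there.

f(-3) = 83 and f(0) = -1, which have opposite signs.
As a polynomial, f is continuous on every closed interval.
By the Intermediate Value Theorem, f takes the value 0 somewhere in the open interval.

Such a root exists.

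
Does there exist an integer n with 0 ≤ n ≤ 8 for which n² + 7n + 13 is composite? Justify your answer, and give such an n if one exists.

At n = 4: 4² + 7·4 + 13 = 57 = 3·19, which is composite.

n = 4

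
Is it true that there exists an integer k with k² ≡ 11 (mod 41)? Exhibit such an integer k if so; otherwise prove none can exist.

41 is prime, so by Euler's criterion 11 is a square mod 41 iff 11^((41−1)/2) = 11^20 ≡ 1 (mod 41).
Squaring successively (mod 41): 11^2 = 121 ≡ 39; 11^4 ≡ 39² = 1521 ≡ 4; 11^8 ≡ 4² = 16 ≡ 16; 11^16 ≡ 16² = 256 ≡ 10.
Since 20 = 16 + 4, 11^20 ≡ 10 · 4; multiplying out mod 41: 10·4 = 40 ≡ 40. Thus 11^20 ≡ 40 ≡ −1 (mod 41).
By Euler's criterion 11 is a quadratic non-residue mod 41: no k satisfies k² ≡ 11 (mod 41).

No such integer exists.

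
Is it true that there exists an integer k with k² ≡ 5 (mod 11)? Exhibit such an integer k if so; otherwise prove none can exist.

k = 7

k = 7 works: 7² = 49, and 49 − 5 = 44 = 4·11.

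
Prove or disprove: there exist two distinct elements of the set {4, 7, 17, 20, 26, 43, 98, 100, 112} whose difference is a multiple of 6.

4 and 100 are such a pair.

4 mod 6 = 4 and 100 mod 6 = 4, so 100 − 4 = 96 = 16·6.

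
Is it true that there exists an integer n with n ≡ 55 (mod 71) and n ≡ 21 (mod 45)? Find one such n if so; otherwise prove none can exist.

gcd(71, 45) = 1, so the Chinese Remainder Theorem guarantees exactly one residue class mod 3195 satisfying both.
Any solution of the first congruence is n = 55 + 71t; substituting into the second, 71t ≡ 21 − 55 ≡ 11 (mod 45).
71 ≡ 26 (mod 45), so this reads 26t ≡ 11 (mod 45). Note 26·26 = 676 ≡ 1 (mod 45) (as 676 − 1 = 15·45), so 26⁻¹ ≡ 26.
Multiplying by 26: t ≡ 26·11 = 286 ≡ 16 (mod 45).
Taking t = 16 gives n = 55 + 71·16 = 1191.
Verify: 1191 = 16·71 + 55 and 1191 = 26·45 + 21. ✓

n = 1191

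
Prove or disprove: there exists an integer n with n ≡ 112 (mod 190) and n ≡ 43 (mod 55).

Both moduli are multiples of 5 = gcd(190, 55), so any solution would satisfy n ≡ 112 and n ≡ 43 modulo 5 simultaneously.
However 112 ≡ 2 and 43 ≡ 3 (mod 5), and 2 ≠ 3.
Therefore no such n exists.

No, no such integer exists.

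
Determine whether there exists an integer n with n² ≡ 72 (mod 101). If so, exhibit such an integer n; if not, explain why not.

Apply Euler's criterion with the prime 101: 72 is a quadratic residue iff 72^50 ≡ 1 (mod 101), and a non-residue iff it is ≡ −1.
Repeated squaring mod 101: 72^2 = 5184 ≡ 33; 72^4 ≡ 33² = 1089 ≡ 79; 72^8 ≡ 79² = 6241 ≡ 80; 72^16 ≡ 80² = 6400 ≡ 37; 72^32 ≡ 37² = 1369 ≡ 56.
Since 50 = 32 + 16 + 2, 72^50 ≡ 56 · 37 · 33; multiplying out mod 101: 56·37 = 2072 ≡ 52, then 52·33 = 1716 ≡ 100. Thus 72^50 ≡ 100 ≡ −1 (mod 101).
The value −1 means 72 is a non-residue modulo 101, so n² ≡ 72 (mod 101) is impossible.

No such integer exists.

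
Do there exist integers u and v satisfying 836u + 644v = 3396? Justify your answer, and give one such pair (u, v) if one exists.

u = 68, v = -83

gcd(836, 644) = 4, and 4 divides 3396, so integer solutions exist.
Dividing through by 4 reduces the equation to 209u + 161v = 849.
Run the Euclidean algorithm on 209 and 161: 209 = 1·161 + 48, 161 = 3·48 + 17, 48 = 2·17 + 14, 17 = 1·14 + 3, 14 = 4·3 + 2, 3 = 1·2 + 1, 2 = 2·1 + 0.
Working back up the chain: 1 = 3 − 1·2 = 3 − (14 − 4·3) = −14 + 5·3 = −14 + 5·(17 − 1·14) = 5·17 − 6·14 = 5·17 − 6·(48 − 2·17) = −6·48 + 17·17 = −6·48 + 17·(161 − 3·48) = 17·161 − 57·48 = 17·161 − 57·(209 − 1·161) = −57·209 + 74·161. So 209·(-57) + 161·74 = 1.
Multiplying through by 849: u = (-57)·849 = -48393, v = 74·849 = 62826 is a solution.
Adding 301·161 to u and subtracting 301·209 from v gives the tidier solution (68, -83).
Check: 836·68 + 644·(-83) = 56848 − 53452 = 3396. ✓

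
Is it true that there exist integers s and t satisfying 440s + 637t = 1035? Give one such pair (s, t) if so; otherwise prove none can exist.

s = 386, t = -265

440 and 637 are coprime, so 440s + 637t ranges over all of ℤ.
Run the Euclidean algorithm on 637 and 440: 637 = 1·440 + 197, 440 = 2·197 + 46, 197 = 4·46 + 13, 46 = 3·13 + 7, 13 = 1·7 + 6, 7 = 1·6 + 1, 6 = 6·1 + 0.
Working back up the chain: 1 = 7 − 1·6 = 7 − (13 − 1·7) = −13 + 2·7 = −13 + 2·(46 − 3·13) = 2·46 − 7·13 = 2·46 − 7·(197 − 4·46) = −7·197 + 30·46 = −7·197 + 30·(440 − 2·197) = 30·440 − 67·197 = 30·440 − 67·(637 − 1·440) = −67·637 + 97·440. So 440·97 + 637·(-67) = 1.
Multiplying through by 1035: s = 97·1035 = 100395, t = (-67)·1035 = -69345 is a solution.
The general solution is s = 100395 + 637k, t = -69345 − 440k; taking k = -157 gives the smaller pair s = 386, t = -265.
Check: 440·386 + 637·(-265) = 169840 − 168805 = 1035. ✓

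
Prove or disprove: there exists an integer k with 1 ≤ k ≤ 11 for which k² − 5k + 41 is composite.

k = 10

At k = 10: 10² − 5·10 + 41 = 91 = 7·13, which is composite.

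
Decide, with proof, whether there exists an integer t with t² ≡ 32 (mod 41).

t = 14

Take t = 14. Then 14² = 196 = 4·41 + 32, so 14² ≡ 32 (mod 41).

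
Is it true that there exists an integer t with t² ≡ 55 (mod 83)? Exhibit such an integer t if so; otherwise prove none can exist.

There is no such integer.

83 is prime, so by Euler's criterion 55 is a square mod 83 iff 55^((83−1)/2) = 55^41 ≡ 1 (mod 83).
Squaring successively (mod 83): 55^2 = 3025 ≡ 37; 55^4 ≡ 37² = 1369 ≡ 41; 55^8 ≡ 41² = 1681 ≡ 21; 55^16 ≡ 21² = 441 ≡ 26; 55^32 ≡ 26² = 676 ≡ 12.
Since 41 = 32 + 8 + 1, 55^41 ≡ 12 · 21 · 55; multiplying out mod 83: 12·21 = 252 ≡ 3, then 3·55 = 165 ≡ 82. Thus 55^41 ≡ 82 ≡ −1 (mod 83).
By Euler's criterion 55 is a quadratic non-residue mod 83: no t satisfies t² ≡ 55 (mod 83).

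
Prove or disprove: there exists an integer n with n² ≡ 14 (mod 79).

No such integer exists.

79 is prime, so by Euler's criterion 14 is a square mod 79 iff 14^((79−1)/2) = 14^39 ≡ 1 (mod 79).
Squaring successively (mod 79): 14^2 = 196 ≡ 38; 14^4 ≡ 38² = 1444 ≡ 22; 14^8 ≡ 22² = 484 ≡ 10; 14^16 ≡ 10² = 100 ≡ 21; 14^32 ≡ 21² = 441 ≡ 46.
Since 39 = 32 + 4 + 2 + 1, 14^39 ≡ 46 · 22 · 38 · 14; multiplying out mod 79: 46·22 = 1012 ≡ 64, then 64·38 = 2432 ≡ 62, then 62·14 = 868 ≡ 78. Thus 14^39 ≡ 78 ≡ −1 (mod 79).
The value −1 means 14 is a non-residue modulo 79, so n² ≡ 14 (mod 79) is impossible.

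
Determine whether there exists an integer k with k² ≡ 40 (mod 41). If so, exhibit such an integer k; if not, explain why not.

k = 32 works: 32² = 1024, and 1024 − 40 = 984 = 24·41.

k = 32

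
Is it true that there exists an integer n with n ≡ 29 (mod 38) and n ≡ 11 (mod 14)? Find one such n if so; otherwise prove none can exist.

The moduli are not coprime: gcd(38, 14) = 2. Compatibility requires 2 ∣ (11 − 29) = -18, which holds, so solutions exist.
Step through n = 29, 29 + 38, 29 + 2·38, …: the values 29, 67 reduce mod 14 to 1, 11. The value 67 hits 11.
Indeed 67 ≡ 29 (mod 38) and 67 ≡ 11 (mod 14).

n = 67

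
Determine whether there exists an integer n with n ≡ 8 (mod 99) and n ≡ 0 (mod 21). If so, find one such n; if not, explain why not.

No, no such integer exists.

Reduce both congruences modulo 3, which divides 99 and 21: they say n ≡ 8 (mod 3) and n ≡ 0 (mod 3).
But 8 mod 3 = 2 while 0 mod 3 = 0, a contradiction.
So no integer satisfies both congruences.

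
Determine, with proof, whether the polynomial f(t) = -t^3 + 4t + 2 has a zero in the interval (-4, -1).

Yes, f has a root in the interval.

f(-4) = 50 and f(-1) = -1, which have opposite signs.
f is continuous everywhere (it is a polynomial), in particular on [-4, -1].
By the Intermediate Value Theorem, f takes the value 0 somewhere in the open interval.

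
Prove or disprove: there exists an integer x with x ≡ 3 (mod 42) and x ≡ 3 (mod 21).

The moduli are not coprime: gcd(42, 21) = 21. Compatibility requires 21 ∣ (3 − 3) = 0, which holds, so solutions exist.
In fact x = 3 itself already satisfies 3 mod 21 = 3.
Check: 3 mod 42 = 3, 3 mod 21 = 3. ✓

x = 3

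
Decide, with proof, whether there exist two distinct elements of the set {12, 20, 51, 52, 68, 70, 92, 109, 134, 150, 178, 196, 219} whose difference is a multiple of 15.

Two integers differ by a multiple of 15 exactly when they have the same residue mod 15. The residues are 12↦12, 20↦5, 51↦6, 52↦7, 68↦8, 70↦10, 92↦2, 109↦4, 134↦14, 150↦0, 178↦13, 196↦1, 219↦9.
No residue repeats among the 13 elements, so no pair has difference ≡ 0 (mod 15).

No, no such pair exists.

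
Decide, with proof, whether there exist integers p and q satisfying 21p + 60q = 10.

Both 21 and 60 are divisible by gcd(21, 60) = 3, hence so is any combination 21p + 60q.
However 10 leaves remainder 1 on division by 3.
Therefore 21p + 60q = 10 has no solution in integers.

No such integers exist.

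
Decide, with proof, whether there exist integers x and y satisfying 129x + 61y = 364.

129 and 61 are coprime, so 129x + 61y ranges over all of ℤ.
Dividing repeatedly: 129 = 2·61 + 7, 61 = 8·7 + 5, 7 = 1·5 + 2, 5 = 2·2 + 1, 2 = 2·1 + 0.
Unwinding: 1 = 5 − 2·2 = 5 − 2·(7 − 1·5) = −2·7 + 3·5 = −2·7 + 3·(61 − 8·7) = 3·61 − 26·7 = 3·61 − 26·(129 − 2·61) = −26·129 + 55·61, i.e. 129·(-26) + 61·55 = 1.
Multiplying through by 364: x = (-26)·364 = -9464, y = 55·364 = 20020 is a solution.
Adding 156·61 to x and subtracting 156·129 from y gives the tidier solution (52, -104).
Indeed 129·52 + 61·(-104) = 6708 − 6344 = 364.

x = 52, y = -104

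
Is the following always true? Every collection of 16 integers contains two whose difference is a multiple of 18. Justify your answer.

No, the set {82, 83, 84, 85, 86, 87, 88, 89, 90, 91, 92, 93, 94, 95, 96, 97} is a counterexample.

Consider the 16 integers 82, 83, …, 97. They lie in distinct residue classes modulo 18, since 16 ≤ 18.
The differences between them range over 1, …, 15, none of which is divisible by 18.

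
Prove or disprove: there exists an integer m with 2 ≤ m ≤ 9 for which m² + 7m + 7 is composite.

At m = 4: 4² + 7·4 + 7 = 51 = 3·17, which is composite.

m = 4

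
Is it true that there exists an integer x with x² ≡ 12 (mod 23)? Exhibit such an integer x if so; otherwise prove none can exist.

x = 14

Take x = 14. Then 14² = 196 = 8·23 + 12, so 14² ≡ 12 (mod 23).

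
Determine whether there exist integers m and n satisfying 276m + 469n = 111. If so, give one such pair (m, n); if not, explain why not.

276 and 469 are coprime, so 276m + 469n ranges over all of ℤ.
Euclidean algorithm: 469 = 1·276 + 193, 276 = 1·193 + 83, 193 = 2·83 + 27, 83 = 3·27 + 2, 27 = 13·2 + 1, 2 = 2·1 + 0.
Working back up the chain: 1 = 27 − 13·2 = 27 − 13·(83 − 3·27) = −13·83 + 40·27 = −13·83 + 40·(193 − 2·83) = 40·193 − 93·83 = 40·193 − 93·(276 − 1·193) = −93·276 + 133·193 = −93·276 + 133·(469 − 1·276) = 133·469 − 226·276. So 276·(-226) + 469·133 = 1.
Times 111: 276·(-25086) + 469·14763 = 111, so (-25086, 14763) solves it.
Adding 54·469 to m and subtracting 54·276 from n gives the tidier solution (240, -141).
Indeed 276·240 + 469·(-141) = 66240 − 66129 = 111.

m = 240, n = -141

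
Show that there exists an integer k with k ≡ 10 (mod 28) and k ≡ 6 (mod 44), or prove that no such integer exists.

k = 94

Here gcd(28, 44) = 4, and both 10 and 6 leave remainder 2 mod 4, so the system is consistent.
List candidates k ≡ 10 (mod 28): 10, 38, 66, 94. Modulo 44 these are 10, 38, 22, 6; 94 gives 6 as required.
Check: 94 mod 28 = 10, 94 mod 44 = 6. ✓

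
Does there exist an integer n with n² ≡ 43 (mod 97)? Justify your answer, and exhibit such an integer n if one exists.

n = 25

Take n = 25. Then 25² = 625 = 6·97 + 43, so 25² ≡ 43 (mod 97).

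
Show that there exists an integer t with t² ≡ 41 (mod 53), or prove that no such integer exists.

53 is prime, so by Euler's criterion 41 is a square mod 53 iff 41^((53−1)/2) = 41^26 ≡ 1 (mod 53).
Repeated squaring mod 53: 41^2 = 1681 ≡ 38; 41^4 ≡ 38² = 1444 ≡ 13; 41^8 ≡ 13² = 169 ≡ 10; 41^16 ≡ 10² = 100 ≡ 47.
Since 26 = 16 + 8 + 2, 41^26 ≡ 47 · 10 · 38; multiplying out mod 53: 47·10 = 470 ≡ 46, then 46·38 = 1748 ≡ 52. Thus 41^26 ≡ 52 ≡ −1 (mod 53).
By Euler's criterion 41 is a quadratic non-residue mod 53: no t satisfies t² ≡ 41 (mod 53).

No such integer exists.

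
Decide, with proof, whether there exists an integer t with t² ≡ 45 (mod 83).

Apply Euler's criterion with the prime 83: 45 is a quadratic residue iff 45^41 ≡ 1 (mod 83), and a non-residue iff it is ≡ −1.
Squaring successively (mod 83): 45^2 = 2025 ≡ 33; 45^4 ≡ 33² = 1089 ≡ 10; 45^8 ≡ 10² = 100 ≡ 17; 45^16 ≡ 17² = 289 ≡ 40; 45^32 ≡ 40² = 1600 ≡ 23.
Since 41 = 32 + 8 + 1, 45^41 ≡ 23 · 17 · 45; multiplying out mod 83: 23·17 = 391 ≡ 59, then 59·45 = 2655 ≡ 82. Thus 45^41 ≡ 82 ≡ −1 (mod 83).
By Euler's criterion 45 is a quadratic non-residue mod 83: no t satisfies t² ≡ 45 (mod 83).

No, no such integer exists.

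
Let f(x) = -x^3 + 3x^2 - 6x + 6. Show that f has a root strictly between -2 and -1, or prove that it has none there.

No.

f(-2) = 38 and f(-1) = 16, both positive.
f'(x) = -3x^2 + 6x - 6 has discriminant 6² − 4·(-3)·(-6) = -36 < 0, so f' has no real roots and is negative for every real x.
So f is strictly decreasing; between -2 and -1 its values lie between f(-2) = 38 and f(-1) = 16, all positive. Therefore f has no root in (-2, -1).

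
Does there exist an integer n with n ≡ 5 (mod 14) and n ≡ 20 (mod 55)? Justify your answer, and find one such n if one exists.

n = 75

The moduli 14 and 55 are coprime, so by the Chinese Remainder Theorem a unique solution modulo 770 exists.
Any solution of the first congruence is n = 5 + 14t; substituting into the second, 14t ≡ 20 − 5 ≡ 15 (mod 55).
Since 14·4 = 56 = 1·55 + 1, the inverse of 14 mod 55 is 4.
Therefore t ≡ 4·15 = 60 ≡ 5 (mod 55).
Taking t = 5 gives n = 5 + 14·5 = 75.
Verify: 75 = 5·14 + 5 and 75 = 1·55 + 20. ✓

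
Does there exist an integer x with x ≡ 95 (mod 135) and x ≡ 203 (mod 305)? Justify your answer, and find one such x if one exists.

Both moduli are multiples of 5 = gcd(135, 305), so any solution would satisfy x ≡ 95 and x ≡ 203 modulo 5 simultaneously.
However 95 ≡ 0 and 203 ≡ 3 (mod 5), and 0 ≠ 3.
Therefore no such x exists.

There is no such integer.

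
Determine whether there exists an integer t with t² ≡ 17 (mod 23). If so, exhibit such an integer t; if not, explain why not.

No such integer exists.

23 is prime, so by Euler's criterion 17 is a square mod 23 iff 17^((23−1)/2) = 17^11 ≡ 1 (mod 23).
Repeated squaring mod 23: 17^2 = 289 ≡ 13; 17^4 ≡ 13² = 169 ≡ 8; 17^8 ≡ 8² = 64 ≡ 18.
Since 11 = 8 + 2 + 1, 17^11 ≡ 18 · 13 · 17; multiplying out mod 23: 18·13 = 234 ≡ 4, then 4·17 = 68 ≡ 22. Thus 17^11 ≡ 22 ≡ −1 (mod 23).
By Euler's criterion 17 is a quadratic non-residue mod 23: no t satisfies t² ≡ 17 (mod 23).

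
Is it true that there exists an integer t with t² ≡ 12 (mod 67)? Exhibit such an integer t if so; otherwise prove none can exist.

67 is prime, so by Euler's criterion 12 is a square mod 67 iff 12^((67−1)/2) = 12^33 ≡ 1 (mod 67).
Squaring successively (mod 67): 12^2 = 144 ≡ 10; 12^4 ≡ 10² = 100 ≡ 33; 12^8 ≡ 33² = 1089 ≡ 17; 12^16 ≡ 17² = 289 ≡ 21; 12^32 ≡ 21² = 441 ≡ 39.
Since 33 = 32 + 1, 12^33 ≡ 39 · 12; multiplying out mod 67: 39·12 = 468 ≡ 66. Thus 12^33 ≡ 66 ≡ −1 (mod 67).
By Euler's criterion 12 is a quadratic non-residue mod 67: no t satisfies t² ≡ 12 (mod 67).

No such integer exists.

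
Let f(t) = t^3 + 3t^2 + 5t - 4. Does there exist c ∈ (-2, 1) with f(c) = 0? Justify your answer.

Yes, f has a root in the interval.

f(-2) = -10 and f(1) = 5, which have opposite signs.
f is continuous everywhere (it is a polynomial), in particular on [-2, 1].
By the Intermediate Value Theorem, f takes the value 0 somewhere in the open interval.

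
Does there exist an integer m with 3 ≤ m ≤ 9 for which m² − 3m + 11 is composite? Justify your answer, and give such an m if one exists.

At m = 4: 4² − 3·4 + 11 = 15 = 3·5, which is composite.

m = 4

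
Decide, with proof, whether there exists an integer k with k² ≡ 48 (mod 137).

137 is prime, so by Euler's criterion 48 is a square mod 137 iff 48^((137−1)/2) = 48^68 ≡ 1 (mod 137).
Repeated squaring mod 137: 48^2 = 2304 ≡ 112; 48^4 ≡ 112² = 12544 ≡ 77; 48^8 ≡ 77² = 5929 ≡ 38; 48^16 ≡ 38² = 1444 ≡ 74; 48^32 ≡ 74² = 5476 ≡ 133; 48^64 ≡ 133² = 17689 ≡ 16.
Since 68 = 64 + 4, 48^68 ≡ 16 · 77; multiplying out mod 137: 16·77 = 1232 ≡ 136. Thus 48^68 ≡ 136 ≡ −1 (mod 137).
By Euler's criterion 48 is a quadratic non-residue mod 137: no k satisfies k² ≡ 48 (mod 137).

There is no such integer.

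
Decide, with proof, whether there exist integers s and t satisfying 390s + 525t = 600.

s = 15, t = -10

Since gcd(390, 525) = 15 and 600 = 15·40, Bézout's identity guarantees a solution.
Dividing through by 15 reduces the equation to 26s + 35t = 40.
Euclidean algorithm: 35 = 1·26 + 9, 26 = 2·9 + 8, 9 = 1·8 + 1, 8 = 8·1 + 0.
Unwinding: 1 = 9 − 1·8 = 9 − (26 − 2·9) = −26 + 3·9 = −26 + 3·(35 − 1·26) = 3·35 − 4·26, i.e. 26·(-4) + 35·3 = 1.
Multiplying through by 40: s = (-4)·40 = -160, t = 3·40 = 120 is a solution.
Adding 5·35 to s and subtracting 5·26 from t gives the tidier solution (15, -10).
Check: 390·15 + 525·(-10) = 5850 − 5250 = 600. ✓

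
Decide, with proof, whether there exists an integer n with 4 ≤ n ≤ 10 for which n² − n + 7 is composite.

At n = 5: 5² − 5 + 7 = 27 = 3·9, which is composite.

n = 5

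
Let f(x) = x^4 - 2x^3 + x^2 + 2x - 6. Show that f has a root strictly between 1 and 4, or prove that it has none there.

Such a root exists.

f(1) = -4 and f(4) = 146, which have opposite signs.
f is continuous everywhere (it is a polynomial), in particular on [1, 4].
By the Intermediate Value Theorem, f takes the value 0 somewhere in the open interval.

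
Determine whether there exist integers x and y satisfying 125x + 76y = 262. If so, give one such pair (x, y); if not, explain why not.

125 and 76 are coprime, so 125x + 76y ranges over all of ℤ.
Run the Euclidean algorithm on 125 and 76: 125 = 1·76 + 49, 76 = 1·49 + 27, 49 = 1·27 + 22, 27 = 1·22 + 5, 22 = 4·5 + 2, 5 = 2·2 + 1, 2 = 2·1 + 0.
Working back up the chain: 1 = 5 − 2·2 = 5 − 2·(22 − 4·5) = −2·22 + 9·5 = −2·22 + 9·(27 − 1·22) = 9·27 − 11·22 = 9·27 − 11·(49 − 1·27) = −11·49 + 20·27 = −11·49 + 20·(76 − 1·49) = 20·76 − 31·49 = 20·76 − 31·(125 − 1·76) = −31·125 + 51·76. So 125·(-31) + 76·51 = 1.
Multiplying through by 262: x = (-31)·262 = -8122, y = 51·262 = 13362 is a solution.
The general solution is x = -8122 + 76k, y = 13362 − 125k; taking k = 107 gives the smaller pair x = 10, y = -13.
Check: 125·10 + 76·(-13) = 1250 − 988 = 262. ✓

x = 10, y = -13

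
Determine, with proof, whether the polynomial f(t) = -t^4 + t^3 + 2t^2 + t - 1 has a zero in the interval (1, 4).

f(1) = 2 and f(4) = -157, which have opposite signs.
Since f is a polynomial it is continuous on [1, 4].
By the Intermediate Value Theorem f must vanish at some point of (1, 4).

Yes, f has a root in the interval.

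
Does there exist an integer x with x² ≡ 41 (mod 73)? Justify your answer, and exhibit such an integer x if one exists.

x = 48 works: 48² = 2304, and 2304 − 41 = 2263 = 31·73.

x = 48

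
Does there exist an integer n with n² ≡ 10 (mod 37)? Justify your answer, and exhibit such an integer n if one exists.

n = 11 works: 11² = 121, and 121 − 10 = 111 = 3·37.

n = 11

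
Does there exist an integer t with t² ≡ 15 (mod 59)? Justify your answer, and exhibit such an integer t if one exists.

Take t = 30. Then 30² = 900 = 15·59 + 15, so 30² ≡ 15 (mod 59).

t = 30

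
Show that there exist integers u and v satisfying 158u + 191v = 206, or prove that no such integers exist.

Since gcd(158, 191) = 1, every integer is an integer combination of 158 and 191.
Euclidean algorithm: 191 = 1·158 + 33, 158 = 4·33 + 26, 33 = 1·26 + 7, 26 = 3·7 + 5, 7 = 1·5 + 2, 5 = 2·2 + 1, 2 = 2·1 + 0.
Working back up the chain: 1 = 5 − 2·2 = 5 − 2·(7 − 1·5) = −2·7 + 3·5 = −2·7 + 3·(26 − 3·7) = 3·26 − 11·7 = 3·26 − 11·(33 − 1·26) = −11·33 + 14·26 = −11·33 + 14·(158 − 4·33) = 14·158 − 67·33 = 14·158 − 67·(191 − 1·158) = −67·191 + 81·158. So 158·81 + 191·(-67) = 1.
Scaling by 206 gives the particular solution (u, v) = (16686, -13802).
The general solution is u = 16686 + 191k, v = -13802 − 158k; taking k = -87 gives the smaller pair u = 69, v = -56.
Indeed 158·69 + 191·(-56) = 10902 − 10696 = 206.

u = 69, v = -56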